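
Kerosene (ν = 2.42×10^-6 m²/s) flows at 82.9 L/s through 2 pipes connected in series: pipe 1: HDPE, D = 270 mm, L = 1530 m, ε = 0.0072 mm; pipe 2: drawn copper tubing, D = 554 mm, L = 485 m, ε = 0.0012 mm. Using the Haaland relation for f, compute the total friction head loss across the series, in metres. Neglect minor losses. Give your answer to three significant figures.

H ≈ 9.98 m

Pipe 1: V = 1.448 m/s, Re = 1.62×10^5, ε/D = 2.67×10^-5, f = 0.01631, h_1 = f(L/D)V²/2g = 9.876 m
Pipe 2: V = 0.3439 m/s, Re = 7.87×10^4, ε/D = 2.17×10^-6, f = 0.01875, h_2 = f(L/D)V²/2g = 0.09898 m
Series → Q common, losses add: H = Σh = 9.975 m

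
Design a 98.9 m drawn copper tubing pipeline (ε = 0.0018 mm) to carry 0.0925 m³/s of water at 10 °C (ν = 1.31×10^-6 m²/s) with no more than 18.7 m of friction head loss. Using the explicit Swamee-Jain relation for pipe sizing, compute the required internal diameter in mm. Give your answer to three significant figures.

Swamee-Jain (Type III): D = 0.66·[ε^1.25·(LQ²/(gh_f))^4.75 + ν·Q^9.4·(L/(gh_f))^5.2]^0.04
LQ²/(gh_f) = 0.004613; L/(gh_f) = 0.5391
Term 1 = ε^1.25·(…)^4.75 = 5.28×10^-19; Term 2 = ν·Q^9.4·(…)^5.2 = 1.01×10^-17
D = 0.66·(5.28×10^-19 + 1.01×10^-17)^0.04 = 0.1382 m = 138 mm
Check: V = 6.16 m/s, Re = 6.50×10^5, f = 0.01274, h_f = 17.7 m ≈ 18.7 m ✓

D ≈ 138 mm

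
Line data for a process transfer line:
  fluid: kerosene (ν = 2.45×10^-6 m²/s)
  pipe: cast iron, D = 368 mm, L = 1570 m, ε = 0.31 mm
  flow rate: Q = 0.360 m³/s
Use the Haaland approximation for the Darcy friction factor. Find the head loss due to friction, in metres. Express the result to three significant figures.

V = 4Q/(πD²) = 4·0.360/(π·0.368²) = 3.385 m/s
Re = VD/ν = 3.385·0.368/2.45×10^-6 = 5.08×10^5 → turbulent
ε/D = 0.31/368 = 8.42×10^-4
Haaland: f = 0.01946
h_f = f(L/D)V²/(2g) = 0.01946·(1570/0.368)·3.385²/(2·9.81) = 48.47 m

h_f ≈ 48.5 m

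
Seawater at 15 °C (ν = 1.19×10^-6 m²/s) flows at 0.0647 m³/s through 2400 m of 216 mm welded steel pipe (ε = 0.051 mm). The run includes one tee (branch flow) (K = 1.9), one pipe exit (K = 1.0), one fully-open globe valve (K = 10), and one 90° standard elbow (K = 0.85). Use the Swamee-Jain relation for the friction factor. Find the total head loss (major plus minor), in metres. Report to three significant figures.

H_L ≈ 31.3 m

V = 4Q/(πD²) = 1.766 m/s; V²/2g = 0.1589 m
Re = 3.20×10^5, ε/D = 2.36×10^-4 → f = 0.01648 (Swamee-Jain)
Major: h_f = f(L/D)·V²/2g = 0.01648·11111·0.1589 = 29.10 m
Minor: ΣK = 13.8; h_m = ΣK·V²/2g = 2.185 m
Total H_L = 29.10 + 2.185 = 31.28 m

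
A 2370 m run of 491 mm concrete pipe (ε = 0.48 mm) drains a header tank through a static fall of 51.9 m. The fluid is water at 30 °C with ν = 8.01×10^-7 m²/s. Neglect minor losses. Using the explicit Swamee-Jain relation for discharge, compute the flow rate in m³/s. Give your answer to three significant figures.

Q ≈ 0.620 m³/s

Swamee-Jain (Type II): Q = -0.965·√(gD⁵h_f/L)·ln[ε/(3.7D) + √(3.17ν²L/(gD³h_f))]
√(gD⁵h_f/L) = √(9.81·0.491⁵·51.9/2370) = 0.07830
ε/(3.7D) = 2.64×10^-4; √(3.17ν²L/(gD³h_f)) = 8.94×10^-6
Q = -0.965·0.07830·ln(2.732×10^-4) = 0.6200 m³/s
Check: V = 3.27 m/s, Re = 2.01×10^6, f = 0.01974, h_f = 52.1 m ≈ 51.9 m ✓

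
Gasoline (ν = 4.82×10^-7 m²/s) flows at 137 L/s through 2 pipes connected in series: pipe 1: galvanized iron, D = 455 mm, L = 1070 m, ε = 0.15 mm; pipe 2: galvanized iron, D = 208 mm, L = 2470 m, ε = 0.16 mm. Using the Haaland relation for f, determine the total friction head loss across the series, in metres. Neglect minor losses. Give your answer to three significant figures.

Pipe 1: V = 0.8426 m/s, Re = 7.95×10^5, ε/D = 3.30×10^-4, f = 0.01601, h_1 = f(L/D)V²/2g = 1.362 m
Pipe 2: V = 4.032 m/s, Re = 1.74×10^6, ε/D = 7.69×10^-4, f = 0.01866, h_2 = f(L/D)V²/2g = 183.6 m
Series → Q common, losses add: H = Σh = 185.0 m

H ≈ 185 m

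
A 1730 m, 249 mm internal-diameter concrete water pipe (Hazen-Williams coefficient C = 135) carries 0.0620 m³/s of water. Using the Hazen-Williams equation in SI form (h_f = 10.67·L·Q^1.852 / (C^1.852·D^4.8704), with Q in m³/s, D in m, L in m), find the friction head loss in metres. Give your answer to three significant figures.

h_f ≈ 10.6 m

h_f = 10.67·1730·0.0620^1.852 / (135^1.852·0.249^4.8704) = 10.59 m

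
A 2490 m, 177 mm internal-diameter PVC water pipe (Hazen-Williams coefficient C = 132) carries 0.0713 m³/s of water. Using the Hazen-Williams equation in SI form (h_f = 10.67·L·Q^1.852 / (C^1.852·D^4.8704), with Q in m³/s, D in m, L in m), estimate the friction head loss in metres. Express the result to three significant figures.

h_f = 10.67·2490·0.0713^1.852 / (132^1.852·0.177^4.8704) = 108.6 m

h_f ≈ 109 m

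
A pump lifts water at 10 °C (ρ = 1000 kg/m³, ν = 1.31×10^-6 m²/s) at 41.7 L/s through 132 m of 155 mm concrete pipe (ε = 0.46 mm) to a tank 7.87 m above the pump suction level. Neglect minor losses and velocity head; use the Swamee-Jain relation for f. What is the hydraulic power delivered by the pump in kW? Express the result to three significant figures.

V = 4Q/(πD²) = 2.210 m/s; Re = 2.61×10^5; ε/D = 0.00297; f = 0.02676
h_f = f(L/D)V²/2g = 5.674 m
Total head H = z + h_f = 7.87 + 5.674 = 13.54 m
P_hyd = ρgQH = 1000·9.81·0.0417·13.54 = 5.540 kW

P_hyd ≈ 5.54 kW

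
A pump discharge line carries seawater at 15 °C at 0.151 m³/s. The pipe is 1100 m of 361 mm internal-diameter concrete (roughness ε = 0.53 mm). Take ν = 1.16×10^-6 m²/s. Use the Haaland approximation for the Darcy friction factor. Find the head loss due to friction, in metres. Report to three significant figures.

V = 4Q/(πD²) = 4·0.151/(π·0.361²) = 1.475 m/s
Re = VD/ν = 1.475·0.361/1.16×10^-6 = 4.59×10^5 → turbulent
ε/D = 0.53/361 = 0.00147
Haaland: f = 0.02209
h_f = f(L/D)V²/(2g) = 0.02209·(1100/0.361)·1.475²/(2·9.81) = 7.465 m

h_f ≈ 7.47 m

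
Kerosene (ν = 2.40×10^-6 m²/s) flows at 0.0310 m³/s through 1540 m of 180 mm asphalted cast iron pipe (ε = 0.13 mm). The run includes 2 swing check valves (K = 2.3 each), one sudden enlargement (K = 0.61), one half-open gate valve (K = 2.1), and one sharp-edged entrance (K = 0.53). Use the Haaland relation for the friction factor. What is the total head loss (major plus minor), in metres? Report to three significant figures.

V = 4Q/(πD²) = 1.218 m/s; V²/2g = 0.07564 m
Re = 9.14×10^4, ε/D = 7.22×10^-4 → f = 0.02117 (Haaland)
Major: h_f = f(L/D)·V²/2g = 0.02117·8556·0.07564 = 13.70 m
Minor: ΣK = 7.84; h_m = ΣK·V²/2g = 0.5930 m
Total H_L = 13.70 + 0.5930 = 14.29 m

H_L ≈ 14.3 m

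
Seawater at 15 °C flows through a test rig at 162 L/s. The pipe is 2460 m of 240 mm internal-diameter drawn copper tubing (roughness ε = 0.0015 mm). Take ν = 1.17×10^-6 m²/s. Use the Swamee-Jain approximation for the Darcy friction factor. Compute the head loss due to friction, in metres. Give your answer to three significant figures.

V = 4Q/(πD²) = 4·0.162/(π·0.240²) = 3.581 m/s
Re = VD/ν = 3.581·0.240/1.17×10^-6 = 7.35×10^5 → turbulent
ε/D = 0.0015/240 = 6.25×10^-6
Swamee-Jain: f = 0.01236
h_f = f(L/D)V²/(2g) = 0.01236·(2460/0.240)·3.581²/(2·9.81) = 82.82 m

h_f ≈ 82.8 m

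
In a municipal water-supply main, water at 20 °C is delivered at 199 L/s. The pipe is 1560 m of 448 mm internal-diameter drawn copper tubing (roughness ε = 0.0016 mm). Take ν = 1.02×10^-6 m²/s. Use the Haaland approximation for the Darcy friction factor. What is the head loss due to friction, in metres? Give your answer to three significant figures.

V = 4Q/(πD²) = 4·0.199/(π·0.448²) = 1.262 m/s
Re = VD/ν = 1.262·0.448/1.02×10^-6 = 5.54×10^5 → turbulent
ε/D = 0.0016/448 = 3.57×10^-6
Haaland: f = 0.01287
h_f = f(L/D)V²/(2g) = 0.01287·(1560/0.448)·1.262²/(2·9.81) = 3.639 m

h_f ≈ 3.64 m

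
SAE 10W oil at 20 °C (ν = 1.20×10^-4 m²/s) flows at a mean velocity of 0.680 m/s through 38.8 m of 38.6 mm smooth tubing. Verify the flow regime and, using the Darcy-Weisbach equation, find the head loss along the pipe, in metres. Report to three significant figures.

h_f ≈ 6.93 m

Re = VD/ν = 0.680·0.03860/1.20×10^-4 = 219 → laminar (Re < 2300)
f = 64/Re = 0.2926
h_f = f(L/D)V²/(2g) = 0.2926·(38.8/0.03860)·0.680²/(2·9.81) = 6.932 m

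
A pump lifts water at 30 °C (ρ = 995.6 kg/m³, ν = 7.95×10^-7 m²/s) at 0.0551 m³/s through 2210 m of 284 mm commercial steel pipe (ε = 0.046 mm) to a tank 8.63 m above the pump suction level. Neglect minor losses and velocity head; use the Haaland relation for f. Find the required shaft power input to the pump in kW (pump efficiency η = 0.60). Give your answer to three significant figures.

V = 4Q/(πD²) = 0.8698 m/s; Re = 3.11×10^5; ε/D = 1.62×10^-4; f = 0.01569
h_f = f(L/D)V²/2g = 4.708 m
Total head H = z + h_f = 8.63 + 4.708 = 13.34 m
P_hyd = ρgQH = 995.6·9.81·0.0551·13.34 = 7.178 kW
P_shaft = P_hyd/η = 7.178/0.60 = 11.96 kW

P_shaft ≈ 12.0 kW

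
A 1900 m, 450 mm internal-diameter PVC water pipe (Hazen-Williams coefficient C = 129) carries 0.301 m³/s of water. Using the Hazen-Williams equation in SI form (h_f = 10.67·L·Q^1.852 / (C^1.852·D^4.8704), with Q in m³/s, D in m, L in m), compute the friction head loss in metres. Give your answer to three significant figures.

h_f ≈ 13.2 m

h_f = 10.67·1900·0.301^1.852 / (129^1.852·0.450^4.8704) = 13.23 m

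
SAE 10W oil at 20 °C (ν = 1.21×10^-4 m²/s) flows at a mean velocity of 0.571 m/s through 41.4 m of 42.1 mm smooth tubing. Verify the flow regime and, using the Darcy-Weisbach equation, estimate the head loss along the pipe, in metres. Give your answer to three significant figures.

Re = VD/ν = 0.571·0.04210/1.21×10^-4 = 199 → laminar (Re < 2300)
f = 64/Re = 0.3221
h_f = f(L/D)V²/(2g) = 0.3221·(41.4/0.04210)·0.571²/(2·9.81) = 5.264 m

h_f ≈ 5.26 m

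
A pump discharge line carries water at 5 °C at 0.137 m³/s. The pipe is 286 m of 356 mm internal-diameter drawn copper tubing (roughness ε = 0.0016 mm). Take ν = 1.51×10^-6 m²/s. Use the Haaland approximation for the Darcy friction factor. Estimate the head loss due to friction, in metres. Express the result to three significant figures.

V = 4Q/(πD²) = 4·0.137/(π·0.356²) = 1.376 m/s
Re = VD/ν = 1.376·0.356/1.51×10^-6 = 3.24×10^5 → turbulent
ε/D = 0.0016/356 = 4.49×10^-6
Haaland: f = 0.01417
h_f = f(L/D)V²/(2g) = 0.01417·(286/0.356)·1.376²/(2·9.81) = 1.099 m

h_f ≈ 1.10 m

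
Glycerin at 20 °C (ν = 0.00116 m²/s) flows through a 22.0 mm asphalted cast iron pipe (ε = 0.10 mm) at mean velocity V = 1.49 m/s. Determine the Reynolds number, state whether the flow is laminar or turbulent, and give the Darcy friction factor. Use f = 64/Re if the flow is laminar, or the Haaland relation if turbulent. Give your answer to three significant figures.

Re ≈ 28.3; laminar; f = 64/Re ≈ 2.26

Re = VD/ν = 1.490·0.0220/0.00116 = 28.3
Re < 2300 → laminar → f = 64/Re = 2.265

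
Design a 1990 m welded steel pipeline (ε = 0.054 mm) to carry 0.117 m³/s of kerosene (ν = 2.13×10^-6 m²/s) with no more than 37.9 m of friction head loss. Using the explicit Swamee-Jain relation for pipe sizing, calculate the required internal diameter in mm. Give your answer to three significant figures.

Swamee-Jain (Type III): D = 0.66·[ε^1.25·(LQ²/(gh_f))^4.75 + ν·Q^9.4·(L/(gh_f))^5.2]^0.04
LQ²/(gh_f) = 0.07327; L/(gh_f) = 5.352
Term 1 = ε^1.25·(…)^4.75 = 1.88×10^-11; Term 2 = ν·Q^9.4·(…)^5.2 = 2.28×10^-11
D = 0.66·(1.88×10^-11 + 2.28×10^-11)^0.04 = 0.2537 m = 254 mm
Check: V = 2.31 m/s, Re = 2.76×10^5, f = 0.01657, h_f = 35.5 m ≈ 37.9 m ✓

D ≈ 254 mm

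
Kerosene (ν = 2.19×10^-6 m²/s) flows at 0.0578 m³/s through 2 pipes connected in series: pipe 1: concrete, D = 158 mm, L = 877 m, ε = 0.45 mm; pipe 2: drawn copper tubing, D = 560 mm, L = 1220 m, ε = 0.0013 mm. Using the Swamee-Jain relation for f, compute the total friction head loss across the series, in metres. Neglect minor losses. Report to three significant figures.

Pipe 1: V = 2.948 m/s, Re = 2.13×10^5, ε/D = 0.00285, f = 0.02662, h_1 = f(L/D)V²/2g = 65.45 m
Pipe 2: V = 0.2347 m/s, Re = 6.00×10^4, ε/D = 2.32×10^-6, f = 0.01994, h_2 = f(L/D)V²/2g = 0.1220 m
Series → Q common, losses add: H = Σh = 65.57 m

H ≈ 65.6 m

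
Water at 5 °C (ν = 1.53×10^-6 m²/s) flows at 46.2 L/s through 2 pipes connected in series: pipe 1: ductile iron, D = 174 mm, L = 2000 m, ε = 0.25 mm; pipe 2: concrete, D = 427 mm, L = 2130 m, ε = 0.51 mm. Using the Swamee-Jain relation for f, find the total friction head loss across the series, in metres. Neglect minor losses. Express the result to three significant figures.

Pipe 1: V = 1.943 m/s, Re = 2.21×10^5, ε/D = 0.00144, f = 0.02266, h_1 = f(L/D)V²/2g = 50.12 m
Pipe 2: V = 0.3226 m/s, Re = 9.00×10^4, ε/D = 0.00119, f = 0.02321, h_2 = f(L/D)V²/2g = 0.6142 m
Series → Q common, losses add: H = Σh = 50.74 m

H ≈ 50.7 m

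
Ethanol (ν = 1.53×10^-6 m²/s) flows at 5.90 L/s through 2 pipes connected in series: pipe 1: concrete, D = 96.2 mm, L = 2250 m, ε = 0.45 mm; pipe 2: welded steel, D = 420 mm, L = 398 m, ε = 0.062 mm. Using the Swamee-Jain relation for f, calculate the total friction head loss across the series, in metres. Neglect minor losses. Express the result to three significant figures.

H ≈ 25.1 m

Pipe 1: V = 0.8117 m/s, Re = 5.10×10^4, ε/D = 0.00468, f = 0.03196, h_1 = f(L/D)V²/2g = 25.11 m
Pipe 2: V = 0.04259 m/s, Re = 1.17×10^4, ε/D = 1.48×10^-4, f = 0.02996, h_2 = f(L/D)V²/2g = 0.002625 m
Series → Q common, losses add: H = Σh = 25.11 m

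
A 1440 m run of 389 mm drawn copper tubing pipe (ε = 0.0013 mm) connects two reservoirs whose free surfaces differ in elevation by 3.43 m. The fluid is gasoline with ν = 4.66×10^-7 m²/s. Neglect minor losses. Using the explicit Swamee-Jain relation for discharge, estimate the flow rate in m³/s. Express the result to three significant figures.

Swamee-Jain (Type II): Q = -0.965·√(gD⁵h_f/L)·ln[ε/(3.7D) + √(3.17ν²L/(gD³h_f))]
√(gD⁵h_f/L) = √(9.81·0.389⁵·3.43/1440) = 0.01443
ε/(3.7D) = 9.03×10^-7; √(3.17ν²L/(gD³h_f)) = 2.24×10^-5
Q = -0.965·0.01443·ln(2.327×10^-5) = 0.1485 m³/s
Check: V = 1.25 m/s, Re = 1.04×10^6, f = 0.01161, h_f = 3.42 m ≈ 3.43 m ✓

Q ≈ 0.149 m³/s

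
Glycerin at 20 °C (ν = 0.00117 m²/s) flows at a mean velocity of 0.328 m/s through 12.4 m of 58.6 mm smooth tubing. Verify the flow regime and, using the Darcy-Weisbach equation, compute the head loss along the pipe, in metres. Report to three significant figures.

h_f ≈ 4.52 m

Re = VD/ν = 0.328·0.05860/0.00117 = 16.4 → laminar (Re < 2300)
f = 64/Re = 3.896
h_f = f(L/D)V²/(2g) = 3.896·(12.4/0.05860)·0.328²/(2·9.81) = 4.520 m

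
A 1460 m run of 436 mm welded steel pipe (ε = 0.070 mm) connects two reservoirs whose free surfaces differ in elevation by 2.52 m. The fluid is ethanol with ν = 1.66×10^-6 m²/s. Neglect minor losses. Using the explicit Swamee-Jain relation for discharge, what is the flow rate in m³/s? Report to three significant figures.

Swamee-Jain (Type II): Q = -0.965·√(gD⁵h_f/L)·ln[ε/(3.7D) + √(3.17ν²L/(gD³h_f))]
√(gD⁵h_f/L) = √(9.81·0.436⁵·2.52/1460) = 0.01633
ε/(3.7D) = 4.34×10^-5; √(3.17ν²L/(gD³h_f)) = 7.89×10^-5
Q = -0.965·0.01633·ln(1.223×10^-4) = 0.1420 m³/s
Check: V = 0.951 m/s, Re = 2.50×10^5, f = 0.01635, h_f = 2.52 m ≈ 2.52 m ✓

Q ≈ 0.142 m³/s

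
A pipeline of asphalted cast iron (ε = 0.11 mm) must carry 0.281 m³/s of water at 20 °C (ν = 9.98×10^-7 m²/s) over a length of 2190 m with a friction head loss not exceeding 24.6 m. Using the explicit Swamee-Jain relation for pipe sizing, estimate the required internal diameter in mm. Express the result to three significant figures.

Swamee-Jain (Type III): D = 0.66·[ε^1.25·(LQ²/(gh_f))^4.75 + ν·Q^9.4·(L/(gh_f))^5.2]^0.04
LQ²/(gh_f) = 0.7166; L/(gh_f) = 9.075
Term 1 = ε^1.25·(…)^4.75 = 2.31×10^-6; Term 2 = ν·Q^9.4·(…)^5.2 = 6.28×10^-7
D = 0.66·(2.31×10^-6 + 6.28×10^-7)^0.04 = 0.3965 m = 397 mm
Check: V = 2.28 m/s, Re = 9.04×10^5, f = 0.01562, h_f = 22.8 m ≈ 24.6 m ✓

D ≈ 397 mm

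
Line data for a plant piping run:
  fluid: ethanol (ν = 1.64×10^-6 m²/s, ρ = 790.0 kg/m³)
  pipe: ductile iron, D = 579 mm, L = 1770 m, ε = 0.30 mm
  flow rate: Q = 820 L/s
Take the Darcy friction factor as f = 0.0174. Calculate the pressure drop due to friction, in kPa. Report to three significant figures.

V = 4Q/(πD²) = 4·0.820/(π·0.579²) = 3.114 m/s
h_f = f(L/D)V²/(2g) = 0.01740·(1770/0.579)·3.114²/(2·9.81) = 26.30 m
Δp = ρg·h_f = 790.0·9.81·26.30 = 203.8 kPa

Δp ≈ 204 kPa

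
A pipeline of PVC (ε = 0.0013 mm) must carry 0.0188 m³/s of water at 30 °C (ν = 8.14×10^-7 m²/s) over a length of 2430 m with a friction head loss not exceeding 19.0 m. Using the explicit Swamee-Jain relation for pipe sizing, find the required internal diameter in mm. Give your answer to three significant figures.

D ≈ 144 mm

Swamee-Jain (Type III): D = 0.66·[ε^1.25·(LQ²/(gh_f))^4.75 + ν·Q^9.4·(L/(gh_f))^5.2]^0.04
LQ²/(gh_f) = 0.004608; L/(gh_f) = 13.04
Term 1 = ε^1.25·(…)^4.75 = 3.50×10^-19; Term 2 = ν·Q^9.4·(…)^5.2 = 3.07×10^-17
D = 0.66·(3.50×10^-19 + 3.07×10^-17)^0.04 = 0.1443 m = 144 mm
Check: V = 1.15 m/s, Re = 2.04×10^5, f = 0.01556, h_f = 17.7 m ≈ 19.0 m ✓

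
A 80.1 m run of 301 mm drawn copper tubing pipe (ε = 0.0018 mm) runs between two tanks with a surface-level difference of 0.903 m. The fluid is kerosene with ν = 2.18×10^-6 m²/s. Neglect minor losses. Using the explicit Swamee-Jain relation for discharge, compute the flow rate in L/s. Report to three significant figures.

Q ≈ 152 L/s

Swamee-Jain (Type II): Q = -0.965·√(gD⁵h_f/L)·ln[ε/(3.7D) + √(3.17ν²L/(gD³h_f))]
√(gD⁵h_f/L) = √(9.81·0.301⁵·0.903/80.1) = 0.01653
ε/(3.7D) = 1.62×10^-6; √(3.17ν²L/(gD³h_f)) = 7.07×10^-5
Q = -0.965·0.01653·ln(7.229×10^-5) = 0.1521 m³/s
Check: V = 2.14 m/s, Re = 2.95×10^5, f = 0.01449, h_f = 0.898 m ≈ 0.903 m ✓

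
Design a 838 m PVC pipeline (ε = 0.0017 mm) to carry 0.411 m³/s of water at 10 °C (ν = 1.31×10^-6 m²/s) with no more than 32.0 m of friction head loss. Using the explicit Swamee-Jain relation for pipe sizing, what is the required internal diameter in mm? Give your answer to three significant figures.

Swamee-Jain (Type III): D = 0.66·[ε^1.25·(LQ²/(gh_f))^4.75 + ν·Q^9.4·(L/(gh_f))^5.2]^0.04
LQ²/(gh_f) = 0.4509; L/(gh_f) = 2.669
Term 1 = ε^1.25·(…)^4.75 = 1.40×10^-9; Term 2 = ν·Q^9.4·(…)^5.2 = 5.07×10^-8
D = 0.66·(1.40×10^-9 + 5.07×10^-8)^0.04 = 0.3374 m = 337 mm
Check: V = 4.60 m/s, Re = 1.18×10^6, f = 0.01142, h_f = 30.5 m ≈ 32.0 m ✓

D ≈ 337 mm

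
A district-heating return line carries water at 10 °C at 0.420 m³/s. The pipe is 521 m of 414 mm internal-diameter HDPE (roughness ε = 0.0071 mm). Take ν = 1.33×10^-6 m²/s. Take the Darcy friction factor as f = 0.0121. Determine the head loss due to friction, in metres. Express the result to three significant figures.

h_f ≈ 7.56 m

V = 4Q/(πD²) = 4·0.420/(π·0.414²) = 3.120 m/s
h_f = f(L/D)V²/(2g) = 0.01210·(521/0.414)·3.120²/(2·9.81) = 7.555 m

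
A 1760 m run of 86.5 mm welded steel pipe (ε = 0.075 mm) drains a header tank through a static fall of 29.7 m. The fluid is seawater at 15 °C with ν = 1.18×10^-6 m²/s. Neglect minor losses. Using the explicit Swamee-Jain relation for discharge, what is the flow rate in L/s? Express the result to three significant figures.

Swamee-Jain (Type II): Q = -0.965·√(gD⁵h_f/L)·ln[ε/(3.7D) + √(3.17ν²L/(gD³h_f))]
√(gD⁵h_f/L) = √(9.81·0.0865⁵·29.7/1760) = 8.954×10^-4
ε/(3.7D) = 2.34×10^-4; √(3.17ν²L/(gD³h_f)) = 2.03×10^-4
Q = -0.965·8.954×10^-4·ln(4.373×10^-4) = 0.006683 m³/s
Check: V = 1.14 m/s, Re = 8.34×10^4, f = 0.02230, h_f = 29.9 m ≈ 29.7 m ✓

Q ≈ 6.68 L/s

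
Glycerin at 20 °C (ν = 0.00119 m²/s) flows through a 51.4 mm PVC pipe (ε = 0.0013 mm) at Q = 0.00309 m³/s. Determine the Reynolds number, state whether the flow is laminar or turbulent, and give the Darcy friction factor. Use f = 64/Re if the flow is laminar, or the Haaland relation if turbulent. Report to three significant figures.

V = 4Q/(πD²) = 1.489 m/s
Re = VD/ν = 1.489·0.0514/0.00119 = 64.3
Re < 2300 → laminar → f = 64/Re = 0.9950

Re ≈ 64.3; laminar; f = 64/Re ≈ 0.995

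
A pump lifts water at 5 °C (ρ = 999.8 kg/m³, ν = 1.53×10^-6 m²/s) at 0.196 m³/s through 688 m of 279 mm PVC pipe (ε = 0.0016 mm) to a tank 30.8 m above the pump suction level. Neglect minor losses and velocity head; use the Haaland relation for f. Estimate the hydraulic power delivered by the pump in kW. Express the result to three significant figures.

P_hyd ≈ 90.9 kW

V = 4Q/(πD²) = 3.206 m/s; Re = 5.85×10^5; ε/D = 5.73×10^-6; f = 0.01278
h_f = f(L/D)V²/2g = 16.50 m
Total head H = z + h_f = 30.8 + 16.50 = 47.30 m
P_hyd = ρgQH = 999.8·9.81·0.196·47.30 = 90.94 kW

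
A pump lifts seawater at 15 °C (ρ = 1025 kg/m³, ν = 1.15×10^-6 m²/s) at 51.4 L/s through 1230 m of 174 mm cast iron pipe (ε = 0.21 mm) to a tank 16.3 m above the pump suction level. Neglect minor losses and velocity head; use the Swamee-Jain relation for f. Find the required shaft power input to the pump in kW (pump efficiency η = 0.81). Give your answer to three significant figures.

P_shaft ≈ 33.5 kW

V = 4Q/(πD²) = 2.162 m/s; Re = 3.27×10^5; ε/D = 0.00121; f = 0.02149
h_f = f(L/D)V²/2g = 36.19 m
Total head H = z + h_f = 16.3 + 36.19 = 52.49 m
P_hyd = ρgQH = 1025·9.81·0.0514·52.49 = 27.13 kW
P_shaft = P_hyd/η = 27.13/0.81 = 33.49 kW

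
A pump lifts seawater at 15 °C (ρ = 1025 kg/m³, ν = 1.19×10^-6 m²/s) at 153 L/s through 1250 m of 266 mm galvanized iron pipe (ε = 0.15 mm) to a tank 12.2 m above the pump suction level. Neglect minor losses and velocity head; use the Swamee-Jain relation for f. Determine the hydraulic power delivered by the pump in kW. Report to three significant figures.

P_hyd ≈ 69.1 kW

V = 4Q/(πD²) = 2.753 m/s; Re = 6.15×10^5; ε/D = 5.64×10^-4; f = 0.01800
h_f = f(L/D)V²/2g = 32.69 m
Total head H = z + h_f = 12.2 + 32.69 = 44.89 m
P_hyd = ρgQH = 1025·9.81·0.153·44.89 = 69.06 kW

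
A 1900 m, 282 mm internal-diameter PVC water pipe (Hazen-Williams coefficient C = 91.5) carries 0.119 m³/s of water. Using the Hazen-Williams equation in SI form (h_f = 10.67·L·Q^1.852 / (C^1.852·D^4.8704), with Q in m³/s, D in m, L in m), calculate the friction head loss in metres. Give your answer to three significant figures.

h_f ≈ 43.6 m

h_f = 10.67·1900·0.119^1.852 / (91.5^1.852·0.282^4.8704) = 43.63 m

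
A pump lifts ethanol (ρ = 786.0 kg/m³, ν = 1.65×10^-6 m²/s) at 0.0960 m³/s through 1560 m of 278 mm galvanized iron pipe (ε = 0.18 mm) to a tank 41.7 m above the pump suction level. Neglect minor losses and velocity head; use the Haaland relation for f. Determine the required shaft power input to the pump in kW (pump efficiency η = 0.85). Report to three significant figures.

P_shaft ≈ 48.2 kW

V = 4Q/(πD²) = 1.582 m/s; Re = 2.66×10^5; ε/D = 6.47×10^-4; f = 0.01901
h_f = f(L/D)V²/2g = 13.60 m
Total head H = z + h_f = 41.7 + 13.60 = 55.30 m
P_hyd = ρgQH = 786.0·9.81·0.0960·55.30 = 40.93 kW
P_shaft = P_hyd/η = 40.93/0.85 = 48.16 kW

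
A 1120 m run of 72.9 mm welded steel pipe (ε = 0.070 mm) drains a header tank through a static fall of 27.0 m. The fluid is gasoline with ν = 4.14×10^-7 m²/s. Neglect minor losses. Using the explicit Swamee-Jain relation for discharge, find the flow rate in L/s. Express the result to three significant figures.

Swamee-Jain (Type II): Q = -0.965·√(gD⁵h_f/L)·ln[ε/(3.7D) + √(3.17ν²L/(gD³h_f))]
√(gD⁵h_f/L) = √(9.81·0.0729⁵·27.0/1120) = 6.978×10^-4
ε/(3.7D) = 2.60×10^-4; √(3.17ν²L/(gD³h_f)) = 7.70×10^-5
Q = -0.965·6.978×10^-4·ln(3.365×10^-4) = 0.005385 m³/s
Check: V = 1.29 m/s, Re = 2.27×10^5, f = 0.02088, h_f = 27.2 m ≈ 27.0 m ✓

Q ≈ 5.38 L/s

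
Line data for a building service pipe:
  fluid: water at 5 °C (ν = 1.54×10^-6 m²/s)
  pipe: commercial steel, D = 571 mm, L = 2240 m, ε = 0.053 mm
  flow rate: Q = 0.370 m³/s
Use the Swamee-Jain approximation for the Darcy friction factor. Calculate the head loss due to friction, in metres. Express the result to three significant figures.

h_f ≈ 5.96 m

V = 4Q/(πD²) = 4·0.370/(π·0.571²) = 1.445 m/s
Re = VD/ν = 1.445·0.571/1.54×10^-6 = 5.36×10^5 → turbulent
ε/D = 0.053/571 = 9.28×10^-5
Swamee-Jain: f = 0.01427
h_f = f(L/D)V²/(2g) = 0.01427·(2240/0.571)·1.445²/(2·9.81) = 5.956 m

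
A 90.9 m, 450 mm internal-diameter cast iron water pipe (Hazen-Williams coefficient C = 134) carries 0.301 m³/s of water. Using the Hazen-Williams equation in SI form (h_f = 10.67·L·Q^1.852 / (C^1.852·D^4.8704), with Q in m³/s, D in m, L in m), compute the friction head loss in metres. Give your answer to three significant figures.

h_f ≈ 0.590 m

h_f = 10.67·90.9·0.301^1.852 / (134^1.852·0.450^4.8704) = 0.5897 m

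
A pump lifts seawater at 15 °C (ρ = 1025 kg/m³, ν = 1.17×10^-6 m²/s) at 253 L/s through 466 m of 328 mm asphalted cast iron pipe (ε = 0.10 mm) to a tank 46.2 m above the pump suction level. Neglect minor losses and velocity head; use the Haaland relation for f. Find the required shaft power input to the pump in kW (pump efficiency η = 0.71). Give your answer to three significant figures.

V = 4Q/(πD²) = 2.994 m/s; Re = 8.39×10^5; ε/D = 3.05×10^-4; f = 0.01576
h_f = f(L/D)V²/2g = 10.23 m
Total head H = z + h_f = 46.2 + 10.23 = 56.43 m
P_hyd = ρgQH = 1025·9.81·0.253·56.43 = 143.6 kW
P_shaft = P_hyd/η = 143.6/0.71 = 202.2 kW

P_shaft ≈ 202 kW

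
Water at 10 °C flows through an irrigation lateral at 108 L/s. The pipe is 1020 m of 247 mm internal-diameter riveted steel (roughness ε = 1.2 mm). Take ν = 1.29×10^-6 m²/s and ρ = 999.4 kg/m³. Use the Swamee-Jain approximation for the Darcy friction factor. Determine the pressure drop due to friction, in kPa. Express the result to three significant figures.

V = 4Q/(πD²) = 4·0.108/(π·0.247²) = 2.254 m/s
Re = VD/ν = 2.254·0.247/1.29×10^-6 = 4.32×10^5 → turbulent
ε/D = 1.2/247 = 0.00486
Swamee-Jain: f = 0.03044
h_f = f(L/D)V²/(2g) = 0.03044·(1020/0.247)·2.254²/(2·9.81) = 32.55 m
Δp = ρg·h_f = 999.4·9.81·32.55 = 319.1 kPa

Δp ≈ 319 kPa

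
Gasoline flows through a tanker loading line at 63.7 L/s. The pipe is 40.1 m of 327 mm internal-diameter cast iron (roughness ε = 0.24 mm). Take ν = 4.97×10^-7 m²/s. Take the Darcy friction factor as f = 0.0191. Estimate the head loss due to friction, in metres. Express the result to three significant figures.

h_f ≈ 0.0687 m

V = 4Q/(πD²) = 4·0.0637/(π·0.327²) = 0.7585 m/s
h_f = f(L/D)V²/(2g) = 0.01910·(40.1/0.327)·0.7585²/(2·9.81) = 0.06868 m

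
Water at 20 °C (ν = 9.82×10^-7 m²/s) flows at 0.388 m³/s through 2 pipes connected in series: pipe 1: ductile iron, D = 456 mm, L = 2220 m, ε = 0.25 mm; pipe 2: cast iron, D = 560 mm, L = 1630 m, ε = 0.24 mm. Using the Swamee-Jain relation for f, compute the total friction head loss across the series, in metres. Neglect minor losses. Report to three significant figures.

H ≈ 30.8 m

Pipe 1: V = 2.376 m/s, Re = 1.10×10^6, ε/D = 5.48×10^-4, f = 0.01757, h_1 = f(L/D)V²/2g = 24.61 m
Pipe 2: V = 1.575 m/s, Re = 8.98×10^5, ε/D = 4.29×10^-4, f = 0.01686, h_2 = f(L/D)V²/2g = 6.207 m
Series → Q common, losses add: H = Σh = 30.82 m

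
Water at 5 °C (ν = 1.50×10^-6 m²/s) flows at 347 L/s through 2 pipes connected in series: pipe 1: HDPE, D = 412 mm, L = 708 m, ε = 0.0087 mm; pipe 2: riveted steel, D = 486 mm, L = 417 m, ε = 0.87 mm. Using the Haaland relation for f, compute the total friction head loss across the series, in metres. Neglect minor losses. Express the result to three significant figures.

H ≈ 11.0 m

Pipe 1: V = 2.603 m/s, Re = 7.15×10^5, ε/D = 2.11×10^-5, f = 0.01259, h_1 = f(L/D)V²/2g = 7.468 m
Pipe 2: V = 1.871 m/s, Re = 6.06×10^5, ε/D = 0.00179, f = 0.02308, h_2 = f(L/D)V²/2g = 3.531 m
Series → Q common, losses add: H = Σh = 11.00 m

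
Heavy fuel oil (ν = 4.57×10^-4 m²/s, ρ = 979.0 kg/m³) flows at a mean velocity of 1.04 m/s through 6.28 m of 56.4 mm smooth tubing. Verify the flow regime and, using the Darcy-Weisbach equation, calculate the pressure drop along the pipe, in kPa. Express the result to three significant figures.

Δp ≈ 29.4 kPa

Re = VD/ν = 1.04·0.05640/4.57×10^-4 = 128 → laminar (Re < 2300)
f = 64/Re = 0.4986
h_f = f(L/D)V²/(2g) = 0.4986·(6.28/0.05640)·1.04²/(2·9.81) = 3.061 m
Δp = ρg·h_f = 979.0·9.81·3.061 = 29.40 kPa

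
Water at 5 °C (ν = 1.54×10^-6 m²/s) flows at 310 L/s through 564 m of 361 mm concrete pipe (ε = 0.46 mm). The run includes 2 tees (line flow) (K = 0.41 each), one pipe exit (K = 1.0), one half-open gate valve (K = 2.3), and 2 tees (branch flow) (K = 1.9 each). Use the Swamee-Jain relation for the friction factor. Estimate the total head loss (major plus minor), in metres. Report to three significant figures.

H_L ≈ 19.3 m

V = 4Q/(πD²) = 3.029 m/s; V²/2g = 0.4675 m
Re = 7.10×10^5, ε/D = 0.00127 → f = 0.02131 (Swamee-Jain)
Major: h_f = f(L/D)·V²/2g = 0.02131·1562·0.4675 = 15.56 m
Minor: ΣK = 7.92; h_m = ΣK·V²/2g = 3.703 m
Total H_L = 15.56 + 3.703 = 19.27 m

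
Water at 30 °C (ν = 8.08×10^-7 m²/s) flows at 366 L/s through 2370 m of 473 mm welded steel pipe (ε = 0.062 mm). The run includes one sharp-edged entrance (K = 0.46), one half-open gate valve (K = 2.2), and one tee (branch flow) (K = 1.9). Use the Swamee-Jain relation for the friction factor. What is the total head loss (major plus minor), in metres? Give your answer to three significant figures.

V = 4Q/(πD²) = 2.083 m/s; V²/2g = 0.2211 m
Re = 1.22×10^6, ε/D = 1.31×10^-4 → f = 0.01375 (Swamee-Jain)
Major: h_f = f(L/D)·V²/2g = 0.01375·5011·0.2211 = 15.24 m
Minor: ΣK = 4.56; h_m = ΣK·V²/2g = 1.008 m
Total H_L = 15.24 + 1.008 = 16.25 m

H_L ≈ 16.2 m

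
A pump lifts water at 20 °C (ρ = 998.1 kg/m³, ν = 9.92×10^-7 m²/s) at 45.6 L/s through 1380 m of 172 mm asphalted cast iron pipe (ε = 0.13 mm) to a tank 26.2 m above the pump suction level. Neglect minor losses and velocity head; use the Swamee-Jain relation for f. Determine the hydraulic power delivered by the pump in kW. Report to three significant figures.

V = 4Q/(πD²) = 1.963 m/s; Re = 3.40×10^5; ε/D = 7.56×10^-4; f = 0.01953
h_f = f(L/D)V²/2g = 30.77 m
Total head H = z + h_f = 26.2 + 30.77 = 56.97 m
P_hyd = ρgQH = 998.1·9.81·0.0456·56.97 = 25.43 kW

P_hyd ≈ 25.4 kW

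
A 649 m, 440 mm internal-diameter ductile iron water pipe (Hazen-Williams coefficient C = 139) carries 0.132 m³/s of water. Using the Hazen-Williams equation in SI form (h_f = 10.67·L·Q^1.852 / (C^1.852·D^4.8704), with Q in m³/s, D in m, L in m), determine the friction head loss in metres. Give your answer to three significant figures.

h_f = 10.67·649·0.132^1.852 / (139^1.852·0.440^4.8704) = 0.9536 m

h_f ≈ 0.954 m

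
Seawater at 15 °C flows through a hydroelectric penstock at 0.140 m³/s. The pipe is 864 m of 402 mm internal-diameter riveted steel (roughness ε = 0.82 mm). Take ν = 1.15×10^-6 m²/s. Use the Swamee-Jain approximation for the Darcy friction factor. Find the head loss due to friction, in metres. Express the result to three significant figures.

h_f ≈ 3.22 m

V = 4Q/(πD²) = 4·0.140/(π·0.402²) = 1.103 m/s
Re = VD/ν = 1.103·0.402/1.15×10^-6 = 3.86×10^5 → turbulent
ε/D = 0.82/402 = 0.00204
Swamee-Jain: f = 0.02414
h_f = f(L/D)V²/(2g) = 0.02414·(864/0.402)·1.103²/(2·9.81) = 3.217 m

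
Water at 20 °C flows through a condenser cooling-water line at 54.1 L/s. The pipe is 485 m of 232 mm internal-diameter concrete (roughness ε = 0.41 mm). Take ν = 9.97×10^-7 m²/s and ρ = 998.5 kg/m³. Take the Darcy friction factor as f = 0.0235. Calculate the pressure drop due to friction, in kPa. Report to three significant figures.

Δp ≈ 40.2 kPa

V = 4Q/(πD²) = 4·0.0541/(π·0.232²) = 1.280 m/s
h_f = f(L/D)V²/(2g) = 0.02350·(485/0.232)·1.280²/(2·9.81) = 4.101 m
Δp = ρg·h_f = 998.5·9.81·4.101 = 40.17 kPa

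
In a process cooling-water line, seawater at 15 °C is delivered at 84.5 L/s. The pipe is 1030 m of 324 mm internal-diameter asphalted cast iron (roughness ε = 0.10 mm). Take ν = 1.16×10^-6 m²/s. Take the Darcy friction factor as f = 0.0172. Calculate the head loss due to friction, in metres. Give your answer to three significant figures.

V = 4Q/(πD²) = 4·0.0845/(π·0.324²) = 1.025 m/s
h_f = f(L/D)V²/(2g) = 0.01720·(1030/0.324)·1.025²/(2·9.81) = 2.927 m

h_f ≈ 2.93 m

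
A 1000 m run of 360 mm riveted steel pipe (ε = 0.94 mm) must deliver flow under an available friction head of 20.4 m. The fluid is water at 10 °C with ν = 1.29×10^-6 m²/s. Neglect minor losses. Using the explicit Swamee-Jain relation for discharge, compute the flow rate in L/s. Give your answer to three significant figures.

Q ≈ 242 L/s

Swamee-Jain (Type II): Q = -0.965·√(gD⁵h_f/L)·ln[ε/(3.7D) + √(3.17ν²L/(gD³h_f))]
√(gD⁵h_f/L) = √(9.81·0.360⁵·20.4/1000) = 0.03479
ε/(3.7D) = 7.06×10^-4; √(3.17ν²L/(gD³h_f)) = 2.38×10^-5
Q = -0.965·0.03479·ln(7.295×10^-4) = 0.2425 m³/s
Check: V = 2.38 m/s, Re = 6.65×10^5, f = 0.02549, h_f = 20.5 m ≈ 20.4 m ✓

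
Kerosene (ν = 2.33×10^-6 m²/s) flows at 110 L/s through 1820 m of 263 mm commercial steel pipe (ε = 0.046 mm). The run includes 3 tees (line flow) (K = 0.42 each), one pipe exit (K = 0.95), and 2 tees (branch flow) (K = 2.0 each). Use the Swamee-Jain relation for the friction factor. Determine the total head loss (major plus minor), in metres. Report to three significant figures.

H_L ≈ 25.4 m

V = 4Q/(πD²) = 2.025 m/s; V²/2g = 0.2090 m
Re = 2.29×10^5, ε/D = 1.75×10^-4 → f = 0.01665 (Swamee-Jain)
Major: h_f = f(L/D)·V²/2g = 0.01665·6920·0.2090 = 24.08 m
Minor: ΣK = 6.21; h_m = ΣK·V²/2g = 1.298 m
Total H_L = 24.08 + 1.298 = 25.38 m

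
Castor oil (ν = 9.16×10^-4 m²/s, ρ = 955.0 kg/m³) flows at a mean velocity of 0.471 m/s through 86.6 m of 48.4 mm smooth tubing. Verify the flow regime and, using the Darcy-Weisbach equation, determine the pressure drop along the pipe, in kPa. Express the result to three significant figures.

Re = VD/ν = 0.471·0.04840/9.16×10^-4 = 24.9 → laminar (Re < 2300)
f = 64/Re = 2.572
h_f = f(L/D)V²/(2g) = 2.572·(86.6/0.04840)·0.471²/(2·9.81) = 52.03 m
Δp = ρg·h_f = 955.0·9.81·52.03 = 487.4 kPa

Δp ≈ 487 kPa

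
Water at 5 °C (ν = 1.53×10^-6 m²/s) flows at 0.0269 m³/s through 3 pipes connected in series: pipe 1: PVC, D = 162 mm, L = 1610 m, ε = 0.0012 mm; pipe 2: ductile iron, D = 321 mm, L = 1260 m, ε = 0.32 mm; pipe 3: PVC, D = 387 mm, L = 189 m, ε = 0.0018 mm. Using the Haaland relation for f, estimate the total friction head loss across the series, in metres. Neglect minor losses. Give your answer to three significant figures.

Pipe 1: V = 1.305 m/s, Re = 1.38×10^5, ε/D = 7.41×10^-6, f = 0.01671, h_1 = f(L/D)V²/2g = 14.42 m
Pipe 2: V = 0.3324 m/s, Re = 6.97×10^4, ε/D = 9.97×10^-4, f = 0.02277, h_2 = f(L/D)V²/2g = 0.5033 m
Pipe 3: V = 0.2287 m/s, Re = 5.78×10^4, ε/D = 4.65×10^-6, f = 0.02006, h_3 = f(L/D)V²/2g = 0.02611 m
Series → Q common, losses add: H = Σh = 14.95 m

H ≈ 14.9 m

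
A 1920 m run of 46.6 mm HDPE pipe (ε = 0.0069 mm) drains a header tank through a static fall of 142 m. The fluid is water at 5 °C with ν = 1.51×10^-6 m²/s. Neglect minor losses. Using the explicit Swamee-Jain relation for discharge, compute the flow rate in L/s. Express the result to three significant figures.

Q ≈ 3.06 L/s

Swamee-Jain (Type II): Q = -0.965·√(gD⁵h_f/L)·ln[ε/(3.7D) + √(3.17ν²L/(gD³h_f))]
√(gD⁵h_f/L) = √(9.81·0.0466⁵·142/1920) = 3.993×10^-4
ε/(3.7D) = 4.00×10^-5; √(3.17ν²L/(gD³h_f)) = 3.14×10^-4
Q = -0.965·3.993×10^-4·ln(3.538×10^-4) = 0.003062 m³/s
Check: V = 1.80 m/s, Re = 5.54×10^4, f = 0.02091, h_f = 142 m ≈ 142 m ✓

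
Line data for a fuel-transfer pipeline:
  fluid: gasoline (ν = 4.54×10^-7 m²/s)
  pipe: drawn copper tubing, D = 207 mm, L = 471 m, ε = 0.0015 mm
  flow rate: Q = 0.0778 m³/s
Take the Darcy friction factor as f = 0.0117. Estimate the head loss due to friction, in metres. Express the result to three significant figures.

V = 4Q/(πD²) = 4·0.0778/(π·0.207²) = 2.312 m/s
h_f = f(L/D)V²/(2g) = 0.01170·(471/0.207)·2.312²/(2·9.81) = 7.252 m

h_f ≈ 7.25 m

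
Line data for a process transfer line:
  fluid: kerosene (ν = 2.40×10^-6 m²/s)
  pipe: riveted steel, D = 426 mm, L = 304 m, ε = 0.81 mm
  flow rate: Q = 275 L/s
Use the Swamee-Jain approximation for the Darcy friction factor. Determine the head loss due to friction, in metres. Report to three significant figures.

h_f ≈ 3.22 m

V = 4Q/(πD²) = 4·0.275/(π·0.426²) = 1.929 m/s
Re = VD/ν = 1.929·0.426/2.40×10^-6 = 3.42×10^5 → turbulent
ε/D = 0.81/426 = 0.00190
Swamee-Jain: f = 0.02380
h_f = f(L/D)V²/(2g) = 0.02380·(304/0.426)·1.929²/(2·9.81) = 3.222 m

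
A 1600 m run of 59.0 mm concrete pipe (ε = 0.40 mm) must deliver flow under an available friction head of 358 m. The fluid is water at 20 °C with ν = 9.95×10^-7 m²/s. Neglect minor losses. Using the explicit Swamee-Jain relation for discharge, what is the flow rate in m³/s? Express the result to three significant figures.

Swamee-Jain (Type II): Q = -0.965·√(gD⁵h_f/L)·ln[ε/(3.7D) + √(3.17ν²L/(gD³h_f))]
√(gD⁵h_f/L) = √(9.81·0.0590⁵·358/1600) = 0.001253
ε/(3.7D) = 0.00183; √(3.17ν²L/(gD³h_f)) = 8.34×10^-5
Q = -0.965·0.001253·ln(0.001916) = 0.007565 m³/s
Check: V = 2.77 m/s, Re = 1.64×10^5, f = 0.03403, h_f = 360 m ≈ 358 m ✓

Q ≈ 0.00756 m³/s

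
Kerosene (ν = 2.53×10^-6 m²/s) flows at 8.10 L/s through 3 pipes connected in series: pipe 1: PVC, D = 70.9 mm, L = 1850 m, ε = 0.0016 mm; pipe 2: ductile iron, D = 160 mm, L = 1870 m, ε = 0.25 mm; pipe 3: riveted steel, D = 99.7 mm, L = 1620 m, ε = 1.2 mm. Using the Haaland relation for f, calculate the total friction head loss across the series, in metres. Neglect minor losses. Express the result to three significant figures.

H ≈ 153 m

Pipe 1: V = 2.052 m/s, Re = 5.75×10^4, ε/D = 2.26×10^-5, f = 0.02014, h_1 = f(L/D)V²/2g = 112.7 m
Pipe 2: V = 0.4029 m/s, Re = 2.55×10^4, ε/D = 0.00156, f = 0.02756, h_2 = f(L/D)V²/2g = 2.665 m
Pipe 3: V = 1.038 m/s, Re = 4.09×10^4, ε/D = 0.0120, f = 0.04169, h_3 = f(L/D)V²/2g = 37.16 m
Series → Q common, losses add: H = Σh = 152.6 m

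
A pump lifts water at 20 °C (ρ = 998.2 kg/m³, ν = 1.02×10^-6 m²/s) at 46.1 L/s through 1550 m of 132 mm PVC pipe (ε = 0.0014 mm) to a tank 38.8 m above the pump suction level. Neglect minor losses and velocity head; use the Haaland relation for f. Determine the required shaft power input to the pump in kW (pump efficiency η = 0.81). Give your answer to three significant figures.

P_shaft ≈ 72.7 kW

V = 4Q/(πD²) = 3.369 m/s; Re = 4.36×10^5; ε/D = 1.06×10^-5; f = 0.01350
h_f = f(L/D)V²/2g = 91.68 m
Total head H = z + h_f = 38.8 + 91.68 = 130.5 m
P_hyd = ρgQH = 998.2·9.81·0.0461·130.5 = 58.90 kW
P_shaft = P_hyd/η = 58.90/0.81 = 72.72 kW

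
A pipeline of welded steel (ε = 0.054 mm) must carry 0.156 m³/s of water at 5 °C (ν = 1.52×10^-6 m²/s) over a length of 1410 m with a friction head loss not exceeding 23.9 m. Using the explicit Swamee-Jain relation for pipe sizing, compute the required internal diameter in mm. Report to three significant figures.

Swamee-Jain (Type III): D = 0.66·[ε^1.25·(LQ²/(gh_f))^4.75 + ν·Q^9.4·(L/(gh_f))^5.2]^0.04
LQ²/(gh_f) = 0.1464; L/(gh_f) = 6.014
Term 1 = ε^1.25·(…)^4.75 = 5.03×10^-10; Term 2 = ν·Q^9.4·(…)^5.2 = 4.45×10^-10
D = 0.66·(5.03×10^-10 + 4.45×10^-10)^0.04 = 0.2875 m = 287 mm
Check: V = 2.40 m/s, Re = 4.55×10^5, f = 0.01553, h_f = 22.4 m ≈ 23.9 m ✓

D ≈ 287 mm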